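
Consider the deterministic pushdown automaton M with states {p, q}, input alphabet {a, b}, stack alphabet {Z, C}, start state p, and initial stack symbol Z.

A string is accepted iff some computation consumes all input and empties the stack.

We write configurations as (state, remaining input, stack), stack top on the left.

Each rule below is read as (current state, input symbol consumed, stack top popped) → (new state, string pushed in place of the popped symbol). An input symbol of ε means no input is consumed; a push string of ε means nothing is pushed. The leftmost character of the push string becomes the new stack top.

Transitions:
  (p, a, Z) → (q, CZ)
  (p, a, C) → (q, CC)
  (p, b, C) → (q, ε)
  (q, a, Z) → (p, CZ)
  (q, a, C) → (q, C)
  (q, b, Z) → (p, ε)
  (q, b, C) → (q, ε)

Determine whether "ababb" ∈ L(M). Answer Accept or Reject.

Accept

(p, ababb, Z) ⊢ (q, babb, CZ) ⊢ (q, abb, Z) ⊢ (p, bb, CZ) ⊢ (q, b, Z) ⊢ (p, ε, ε)
All input consumed and the stack is empty.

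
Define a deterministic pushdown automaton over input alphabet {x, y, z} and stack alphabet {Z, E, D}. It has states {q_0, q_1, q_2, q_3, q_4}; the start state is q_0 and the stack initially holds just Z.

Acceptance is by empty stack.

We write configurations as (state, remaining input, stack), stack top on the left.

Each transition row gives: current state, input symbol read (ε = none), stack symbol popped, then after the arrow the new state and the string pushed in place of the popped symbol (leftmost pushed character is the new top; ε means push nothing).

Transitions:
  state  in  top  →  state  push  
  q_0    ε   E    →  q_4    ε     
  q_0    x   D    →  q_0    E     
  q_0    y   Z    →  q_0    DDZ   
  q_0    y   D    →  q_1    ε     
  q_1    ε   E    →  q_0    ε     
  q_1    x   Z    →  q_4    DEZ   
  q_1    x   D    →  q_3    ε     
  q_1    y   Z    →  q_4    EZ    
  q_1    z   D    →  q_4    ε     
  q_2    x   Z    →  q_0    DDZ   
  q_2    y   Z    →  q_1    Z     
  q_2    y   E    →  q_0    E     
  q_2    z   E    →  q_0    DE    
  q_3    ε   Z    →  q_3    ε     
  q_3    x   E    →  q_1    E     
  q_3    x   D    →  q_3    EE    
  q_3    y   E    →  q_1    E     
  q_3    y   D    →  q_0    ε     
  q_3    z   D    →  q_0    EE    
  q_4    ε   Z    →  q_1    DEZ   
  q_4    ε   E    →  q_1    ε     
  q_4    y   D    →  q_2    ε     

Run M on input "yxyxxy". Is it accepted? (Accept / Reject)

(q_0, yxyxxy, Z) ⊢ (q_0, xyxxy, DDZ) ⊢ (q_0, yxxy, EDZ) ⊢ (q_4, yxxy, DZ) ⊢ (q_2, xxy, Z) ⊢ (q_0, xy, DDZ) ⊢ (q_0, y, EDZ) ⊢ (q_4, y, DZ) ⊢ (q_2, ε, Z)
All input consumed; stack is Z, not empty, and no further ε-move applies.

Reject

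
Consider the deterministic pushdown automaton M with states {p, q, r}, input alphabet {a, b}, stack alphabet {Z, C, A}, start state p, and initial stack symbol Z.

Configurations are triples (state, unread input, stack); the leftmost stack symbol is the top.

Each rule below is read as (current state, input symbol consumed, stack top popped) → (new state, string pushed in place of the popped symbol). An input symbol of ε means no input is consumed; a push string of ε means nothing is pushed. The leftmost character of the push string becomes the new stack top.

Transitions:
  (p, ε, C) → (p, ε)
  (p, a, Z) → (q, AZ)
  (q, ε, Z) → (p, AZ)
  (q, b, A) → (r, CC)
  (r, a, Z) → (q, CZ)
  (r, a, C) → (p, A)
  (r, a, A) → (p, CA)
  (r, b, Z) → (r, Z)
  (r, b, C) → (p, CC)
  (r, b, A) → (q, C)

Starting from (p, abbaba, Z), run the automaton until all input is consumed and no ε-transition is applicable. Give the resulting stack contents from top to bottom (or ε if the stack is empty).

ACZ

(p, abbaba, Z) ⊢ (q, bbaba, AZ) ⊢ (r, baba, CCZ) ⊢ (p, aba, CCCZ) ⊢ (p, aba, CCZ) ⊢ (p, aba, CZ) ⊢ (p, aba, Z) ⊢ (q, ba, AZ) ⊢ (r, a, CCZ) ⊢ (p, ε, ACZ)
All input consumed in state p with stack ACZ.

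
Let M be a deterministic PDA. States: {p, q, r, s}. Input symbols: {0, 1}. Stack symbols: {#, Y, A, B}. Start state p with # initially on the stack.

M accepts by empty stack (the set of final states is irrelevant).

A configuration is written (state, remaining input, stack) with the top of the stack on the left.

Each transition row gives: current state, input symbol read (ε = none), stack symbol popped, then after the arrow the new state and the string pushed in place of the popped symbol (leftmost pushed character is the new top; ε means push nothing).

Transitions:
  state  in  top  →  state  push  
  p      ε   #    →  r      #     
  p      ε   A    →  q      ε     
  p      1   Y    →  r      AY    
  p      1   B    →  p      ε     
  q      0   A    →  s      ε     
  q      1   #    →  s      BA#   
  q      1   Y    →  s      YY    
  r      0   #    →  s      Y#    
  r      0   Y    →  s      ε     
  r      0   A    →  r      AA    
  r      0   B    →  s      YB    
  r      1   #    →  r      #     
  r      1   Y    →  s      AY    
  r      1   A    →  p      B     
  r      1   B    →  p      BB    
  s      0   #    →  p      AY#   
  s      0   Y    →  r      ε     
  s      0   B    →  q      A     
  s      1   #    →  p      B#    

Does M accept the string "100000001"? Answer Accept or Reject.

(p, 100000001, #)
  ε-move, top #: go to r, push # → (r, 100000001, #)
  read 1, top #: go to r, push # → (r, 00000001, #)
  read 0, top #: go to s, push Y# → (s, 0000001, Y#)
  read 0, top Y: go to r, push ε → (r, 000001, #)
  read 0, top #: go to s, push Y# → (s, 00001, Y#)
  read 0, top Y: go to r, push ε → (r, 0001, #)
  read 0, top #: go to s, push Y# → (s, 001, Y#)
  read 0, top Y: go to r, push ε → (r, 01, #)
  read 0, top #: go to s, push Y# → (s, 1, Y#)
No transition applies at (s, 1, Y#); input not fully consumed.

Reject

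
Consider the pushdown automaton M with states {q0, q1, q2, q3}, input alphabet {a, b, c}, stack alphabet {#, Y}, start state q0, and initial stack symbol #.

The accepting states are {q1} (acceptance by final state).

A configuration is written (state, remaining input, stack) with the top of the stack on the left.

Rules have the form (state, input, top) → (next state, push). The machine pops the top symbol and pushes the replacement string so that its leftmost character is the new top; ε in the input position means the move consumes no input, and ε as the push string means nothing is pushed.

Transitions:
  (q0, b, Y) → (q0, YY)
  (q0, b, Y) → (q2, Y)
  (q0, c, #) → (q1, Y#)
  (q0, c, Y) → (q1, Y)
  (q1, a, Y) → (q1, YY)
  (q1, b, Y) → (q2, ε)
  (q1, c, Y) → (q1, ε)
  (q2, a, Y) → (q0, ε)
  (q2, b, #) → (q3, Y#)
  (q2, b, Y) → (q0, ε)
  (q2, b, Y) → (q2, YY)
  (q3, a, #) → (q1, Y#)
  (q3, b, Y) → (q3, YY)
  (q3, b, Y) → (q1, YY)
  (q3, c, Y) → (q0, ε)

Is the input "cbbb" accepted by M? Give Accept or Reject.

Accept

One accepting computation: (q0, cbbb, #) ⊢ (q1, bbb, Y#) ⊢ (q2, bb, #) ⊢ (q3, b, Y#) ⊢ (q1, ε, YY#)
All input consumed and state q1 ∈ F.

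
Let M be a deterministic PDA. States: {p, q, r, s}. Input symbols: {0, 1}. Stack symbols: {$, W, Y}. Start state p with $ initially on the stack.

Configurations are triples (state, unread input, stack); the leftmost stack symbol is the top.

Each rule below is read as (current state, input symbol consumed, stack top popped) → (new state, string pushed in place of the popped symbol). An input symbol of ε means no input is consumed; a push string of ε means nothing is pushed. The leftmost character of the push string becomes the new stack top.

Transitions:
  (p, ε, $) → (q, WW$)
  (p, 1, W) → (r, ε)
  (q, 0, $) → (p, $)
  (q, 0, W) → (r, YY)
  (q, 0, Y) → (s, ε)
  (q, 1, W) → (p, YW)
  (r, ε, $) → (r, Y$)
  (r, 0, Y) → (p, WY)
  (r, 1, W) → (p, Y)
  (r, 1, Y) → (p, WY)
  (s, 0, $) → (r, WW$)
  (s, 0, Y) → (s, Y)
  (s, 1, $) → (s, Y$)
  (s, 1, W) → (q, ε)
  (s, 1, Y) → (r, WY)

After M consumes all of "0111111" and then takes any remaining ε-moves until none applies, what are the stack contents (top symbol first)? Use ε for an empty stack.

(p, 0111111, $)
  ε-move, top $: go to q, push WW$ → (q, 0111111, WW$)
  read 0, top W: go to r, push YY → (r, 111111, YYW$)
  read 1, top Y: go to p, push WY → (p, 11111, WYYW$)
  read 1, top W: go to r, push ε → (r, 1111, YYW$)
  read 1, top Y: go to p, push WY → (p, 111, WYYW$)
  read 1, top W: go to r, push ε → (r, 11, YYW$)
  read 1, top Y: go to p, push WY → (p, 1, WYYW$)
  read 1, top W: go to r, push ε → (r, ε, YYW$)
All input consumed in state r with stack YYW$.

YYW$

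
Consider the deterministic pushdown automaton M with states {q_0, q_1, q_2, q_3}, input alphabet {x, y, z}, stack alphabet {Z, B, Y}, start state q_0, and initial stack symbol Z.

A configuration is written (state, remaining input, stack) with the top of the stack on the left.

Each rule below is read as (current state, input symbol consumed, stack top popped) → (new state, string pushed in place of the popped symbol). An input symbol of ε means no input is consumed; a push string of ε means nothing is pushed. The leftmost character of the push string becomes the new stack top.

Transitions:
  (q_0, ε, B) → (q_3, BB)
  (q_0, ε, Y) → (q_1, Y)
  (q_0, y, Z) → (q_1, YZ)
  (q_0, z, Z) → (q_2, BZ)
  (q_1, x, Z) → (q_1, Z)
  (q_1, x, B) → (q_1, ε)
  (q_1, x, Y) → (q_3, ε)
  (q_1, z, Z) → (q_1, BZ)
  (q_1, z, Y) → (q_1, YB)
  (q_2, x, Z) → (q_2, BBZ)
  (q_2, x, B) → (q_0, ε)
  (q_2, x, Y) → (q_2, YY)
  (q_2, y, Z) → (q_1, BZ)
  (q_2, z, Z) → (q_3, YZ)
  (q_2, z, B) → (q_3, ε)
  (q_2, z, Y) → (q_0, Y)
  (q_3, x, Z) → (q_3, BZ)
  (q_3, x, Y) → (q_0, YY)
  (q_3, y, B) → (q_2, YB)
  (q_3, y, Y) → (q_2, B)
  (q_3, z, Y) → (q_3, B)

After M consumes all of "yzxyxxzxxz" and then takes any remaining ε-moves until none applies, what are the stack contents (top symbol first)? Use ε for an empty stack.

YBYYBZ

(q_0, yzxyxxzxxz, Z) ⊢ (q_1, zxyxxzxxz, YZ) ⊢ (q_1, xyxxzxxz, YBZ) ⊢ (q_3, yxxzxxz, BZ) ⊢ (q_2, xxzxxz, YBZ) ⊢ (q_2, xzxxz, YYBZ) ⊢ (q_2, zxxz, YYYBZ) ⊢ (q_0, xxz, YYYBZ) ⊢ (q_1, xxz, YYYBZ) ⊢ (q_3, xz, YYBZ) ⊢ (q_0, z, YYYBZ) ⊢ (q_1, z, YYYBZ) ⊢ (q_1, ε, YBYYBZ)
All input consumed in state q_1 with stack YBYYBZ.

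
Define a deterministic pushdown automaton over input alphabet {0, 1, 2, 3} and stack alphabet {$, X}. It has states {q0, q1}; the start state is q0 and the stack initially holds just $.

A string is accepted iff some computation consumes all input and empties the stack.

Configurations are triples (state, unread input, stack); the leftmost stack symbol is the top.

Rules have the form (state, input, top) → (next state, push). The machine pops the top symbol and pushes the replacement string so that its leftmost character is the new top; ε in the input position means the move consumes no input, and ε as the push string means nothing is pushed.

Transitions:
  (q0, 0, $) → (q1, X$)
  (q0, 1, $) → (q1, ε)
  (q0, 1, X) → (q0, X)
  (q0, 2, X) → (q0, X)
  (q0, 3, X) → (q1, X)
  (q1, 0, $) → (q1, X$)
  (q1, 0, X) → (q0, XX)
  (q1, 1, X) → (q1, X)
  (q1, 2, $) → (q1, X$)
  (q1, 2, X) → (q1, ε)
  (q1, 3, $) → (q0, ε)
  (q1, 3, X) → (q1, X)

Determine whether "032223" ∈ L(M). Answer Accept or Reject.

(q0, 032223, $) ⊢ (q1, 32223, X$) ⊢ (q1, 2223, X$) ⊢ (q1, 223, $) ⊢ (q1, 23, X$) ⊢ (q1, 3, $) ⊢ (q0, ε, ε)
All input consumed and the stack is empty.

Accept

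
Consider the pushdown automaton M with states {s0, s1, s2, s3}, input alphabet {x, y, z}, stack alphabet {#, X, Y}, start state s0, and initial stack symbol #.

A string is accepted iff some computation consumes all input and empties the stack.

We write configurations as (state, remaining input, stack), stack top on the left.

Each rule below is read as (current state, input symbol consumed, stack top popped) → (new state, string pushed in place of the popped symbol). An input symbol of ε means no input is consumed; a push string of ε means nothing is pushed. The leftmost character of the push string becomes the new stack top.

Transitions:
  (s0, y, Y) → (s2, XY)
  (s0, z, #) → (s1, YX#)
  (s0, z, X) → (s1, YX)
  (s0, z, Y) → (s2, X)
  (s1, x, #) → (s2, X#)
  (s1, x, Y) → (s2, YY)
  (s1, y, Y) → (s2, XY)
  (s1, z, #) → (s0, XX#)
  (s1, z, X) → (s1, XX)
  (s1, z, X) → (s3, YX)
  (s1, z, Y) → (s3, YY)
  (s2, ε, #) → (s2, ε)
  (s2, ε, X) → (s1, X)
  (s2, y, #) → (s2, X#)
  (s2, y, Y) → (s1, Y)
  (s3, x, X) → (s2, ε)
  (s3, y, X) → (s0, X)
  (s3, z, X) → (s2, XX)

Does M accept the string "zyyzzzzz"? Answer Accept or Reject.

No computation consumes all input and empties the stack.

Reject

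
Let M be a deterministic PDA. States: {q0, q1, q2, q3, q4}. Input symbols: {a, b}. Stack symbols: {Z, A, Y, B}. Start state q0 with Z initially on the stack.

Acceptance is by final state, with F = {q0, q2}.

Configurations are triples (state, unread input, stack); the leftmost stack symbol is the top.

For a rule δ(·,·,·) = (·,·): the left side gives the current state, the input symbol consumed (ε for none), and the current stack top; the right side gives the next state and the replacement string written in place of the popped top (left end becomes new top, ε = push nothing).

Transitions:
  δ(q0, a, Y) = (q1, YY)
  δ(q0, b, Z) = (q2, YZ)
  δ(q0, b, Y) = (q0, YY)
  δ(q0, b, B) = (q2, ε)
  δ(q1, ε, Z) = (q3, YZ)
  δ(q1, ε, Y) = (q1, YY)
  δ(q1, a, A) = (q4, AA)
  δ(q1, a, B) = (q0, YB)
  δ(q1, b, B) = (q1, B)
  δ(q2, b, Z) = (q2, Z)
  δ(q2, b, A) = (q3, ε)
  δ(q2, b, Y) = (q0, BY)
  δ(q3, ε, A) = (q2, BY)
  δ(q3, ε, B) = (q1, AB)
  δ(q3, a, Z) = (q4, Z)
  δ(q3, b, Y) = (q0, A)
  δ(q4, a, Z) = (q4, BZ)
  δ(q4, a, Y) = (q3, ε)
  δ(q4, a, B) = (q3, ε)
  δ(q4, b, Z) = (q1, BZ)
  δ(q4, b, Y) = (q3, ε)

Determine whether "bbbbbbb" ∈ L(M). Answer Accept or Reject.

(q0, bbbbbbb, Z)
  read b, top Z: go to q2, push YZ → (q2, bbbbbb, YZ)
  read b, top Y: go to q0, push BY → (q0, bbbbb, BYZ)
  read b, top B: go to q2, push ε → (q2, bbbb, YZ)
  read b, top Y: go to q0, push BY → (q0, bbb, BYZ)
  read b, top B: go to q2, push ε → (q2, bb, YZ)
  read b, top Y: go to q0, push BY → (q0, b, BYZ)
  read b, top B: go to q2, push ε → (q2, ε, YZ)
All input consumed; state q2 ∈ F.

Accept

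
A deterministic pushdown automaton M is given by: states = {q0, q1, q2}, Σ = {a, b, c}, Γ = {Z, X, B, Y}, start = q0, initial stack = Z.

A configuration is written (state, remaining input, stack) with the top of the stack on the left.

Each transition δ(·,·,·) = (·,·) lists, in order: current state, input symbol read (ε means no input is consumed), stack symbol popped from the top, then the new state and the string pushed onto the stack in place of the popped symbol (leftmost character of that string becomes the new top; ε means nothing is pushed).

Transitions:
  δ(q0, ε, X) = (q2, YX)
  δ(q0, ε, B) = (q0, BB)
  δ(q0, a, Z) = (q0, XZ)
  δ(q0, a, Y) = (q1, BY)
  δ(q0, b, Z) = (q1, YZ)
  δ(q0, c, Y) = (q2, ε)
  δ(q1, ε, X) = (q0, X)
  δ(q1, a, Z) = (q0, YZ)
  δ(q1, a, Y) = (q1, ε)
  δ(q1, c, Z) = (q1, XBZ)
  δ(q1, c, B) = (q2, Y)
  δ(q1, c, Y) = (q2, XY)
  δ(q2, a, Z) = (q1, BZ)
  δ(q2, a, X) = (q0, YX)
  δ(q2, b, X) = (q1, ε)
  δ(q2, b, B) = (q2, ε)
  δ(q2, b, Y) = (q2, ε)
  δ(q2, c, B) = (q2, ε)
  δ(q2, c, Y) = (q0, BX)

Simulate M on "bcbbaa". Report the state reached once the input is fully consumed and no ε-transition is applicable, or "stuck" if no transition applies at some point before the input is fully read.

stuck

(q0, bcbbaa, Z) ⊢ (q1, cbbaa, YZ) ⊢ (q2, bbaa, XYZ) ⊢ (q1, baa, YZ)
No transition for (q1, b, top Y); M blocks with input baa remaining.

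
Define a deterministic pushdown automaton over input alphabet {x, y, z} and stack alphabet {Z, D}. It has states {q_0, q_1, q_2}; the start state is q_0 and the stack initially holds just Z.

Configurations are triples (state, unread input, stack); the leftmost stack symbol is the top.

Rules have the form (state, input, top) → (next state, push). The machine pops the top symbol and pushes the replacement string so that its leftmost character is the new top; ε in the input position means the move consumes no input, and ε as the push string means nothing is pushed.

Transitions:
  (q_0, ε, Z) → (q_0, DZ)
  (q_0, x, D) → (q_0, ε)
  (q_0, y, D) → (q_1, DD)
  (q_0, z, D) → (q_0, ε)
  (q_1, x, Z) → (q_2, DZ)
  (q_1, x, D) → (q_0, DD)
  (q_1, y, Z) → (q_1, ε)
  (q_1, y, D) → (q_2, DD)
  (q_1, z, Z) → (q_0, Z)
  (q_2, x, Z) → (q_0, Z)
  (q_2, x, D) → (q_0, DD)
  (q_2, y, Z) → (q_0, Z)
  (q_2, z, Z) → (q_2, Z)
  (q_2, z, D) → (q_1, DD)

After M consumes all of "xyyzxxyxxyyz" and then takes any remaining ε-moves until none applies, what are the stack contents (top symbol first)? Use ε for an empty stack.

(q_0, xyyzxxyxxyyz, Z)
  ε-move, top Z: go to q_0, push DZ → (q_0, xyyzxxyxxyyz, DZ)
  read x, top D: go to q_0, push ε → (q_0, yyzxxyxxyyz, Z)
  ε-move, top Z: go to q_0, push DZ → (q_0, yyzxxyxxyyz, DZ)
  read y, top D: go to q_1, push DD → (q_1, yzxxyxxyyz, DDZ)
  read y, top D: go to q_2, push DD → (q_2, zxxyxxyyz, DDDZ)
  read z, top D: go to q_1, push DD → (q_1, xxyxxyyz, DDDDZ)
  read x, top D: go to q_0, push DD → (q_0, xyxxyyz, DDDDDZ)
  read x, top D: go to q_0, push ε → (q_0, yxxyyz, DDDDZ)
  read y, top D: go to q_1, push DD → (q_1, xxyyz, DDDDDZ)
  read x, top D: go to q_0, push DD → (q_0, xyyz, DDDDDDZ)
  read x, top D: go to q_0, push ε → (q_0, yyz, DDDDDZ)
  read y, top D: go to q_1, push DD → (q_1, yz, DDDDDDZ)
  read y, top D: go to q_2, push DD → (q_2, z, DDDDDDDZ)
  read z, top D: go to q_1, push DD → (q_1, ε, DDDDDDDDZ)
All input consumed in state q_1 with stack DDDDDDDDZ.

DDDDDDDDZ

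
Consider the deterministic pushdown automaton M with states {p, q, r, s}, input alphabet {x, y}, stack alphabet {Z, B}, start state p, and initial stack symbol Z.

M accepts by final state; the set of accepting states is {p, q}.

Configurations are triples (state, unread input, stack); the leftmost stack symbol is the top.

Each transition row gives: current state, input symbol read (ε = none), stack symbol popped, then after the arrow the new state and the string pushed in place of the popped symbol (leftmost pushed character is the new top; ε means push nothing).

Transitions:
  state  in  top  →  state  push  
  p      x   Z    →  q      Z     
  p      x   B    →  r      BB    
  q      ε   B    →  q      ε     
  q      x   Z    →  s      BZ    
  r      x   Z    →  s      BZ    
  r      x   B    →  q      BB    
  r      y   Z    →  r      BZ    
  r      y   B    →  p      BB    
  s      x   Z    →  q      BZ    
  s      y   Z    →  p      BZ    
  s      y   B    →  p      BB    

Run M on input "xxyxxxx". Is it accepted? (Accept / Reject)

Reject

(p, xxyxxxx, Z) ⊢ (q, xyxxxx, Z) ⊢ (s, yxxxx, BZ) ⊢ (p, xxxx, BBZ) ⊢ (r, xxx, BBBZ) ⊢ (q, xx, BBBBZ) ⊢ (q, xx, BBBZ) ⊢ (q, xx, BBZ) ⊢ (q, xx, BZ) ⊢ (q, xx, Z) ⊢ (s, x, BZ)
No transition applies at (s, x, BZ); input not fully consumed.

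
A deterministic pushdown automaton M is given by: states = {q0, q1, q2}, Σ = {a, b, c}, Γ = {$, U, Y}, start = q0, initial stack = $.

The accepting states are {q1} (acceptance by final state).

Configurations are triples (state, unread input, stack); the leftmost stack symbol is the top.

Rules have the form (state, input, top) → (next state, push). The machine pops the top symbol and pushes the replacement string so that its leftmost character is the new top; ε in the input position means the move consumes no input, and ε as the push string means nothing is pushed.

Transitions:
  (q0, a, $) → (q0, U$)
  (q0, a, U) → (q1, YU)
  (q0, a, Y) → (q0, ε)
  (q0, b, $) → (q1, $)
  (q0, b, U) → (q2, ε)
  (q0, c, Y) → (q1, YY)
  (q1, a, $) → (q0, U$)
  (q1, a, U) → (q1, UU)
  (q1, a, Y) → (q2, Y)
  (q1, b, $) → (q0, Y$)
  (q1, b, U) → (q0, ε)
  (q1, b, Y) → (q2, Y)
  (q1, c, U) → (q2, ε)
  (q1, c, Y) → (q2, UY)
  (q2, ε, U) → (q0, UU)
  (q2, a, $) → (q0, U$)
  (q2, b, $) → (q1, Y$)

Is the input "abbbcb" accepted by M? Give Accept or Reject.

(q0, abbbcb, $)
  read a, top $: go to q0, push U$ → (q0, bbbcb, U$)
  read b, top U: go to q2, push ε → (q2, bbcb, $)
  read b, top $: go to q1, push Y$ → (q1, bcb, Y$)
  read b, top Y: go to q2, push Y → (q2, cb, Y$)
No transition applies at (q2, cb, Y$); input not fully consumed.

Reject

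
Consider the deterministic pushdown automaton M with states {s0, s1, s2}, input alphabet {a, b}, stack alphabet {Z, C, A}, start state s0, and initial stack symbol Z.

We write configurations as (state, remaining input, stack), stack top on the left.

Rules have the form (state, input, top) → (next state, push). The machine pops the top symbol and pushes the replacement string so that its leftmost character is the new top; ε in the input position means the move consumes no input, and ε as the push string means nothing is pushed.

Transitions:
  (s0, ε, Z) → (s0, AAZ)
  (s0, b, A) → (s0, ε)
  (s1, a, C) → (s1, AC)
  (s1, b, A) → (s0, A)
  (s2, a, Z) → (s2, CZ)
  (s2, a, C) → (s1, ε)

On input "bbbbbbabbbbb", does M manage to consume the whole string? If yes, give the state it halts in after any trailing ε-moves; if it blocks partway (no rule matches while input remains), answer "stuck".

stuck

(s0, bbbbbbabbbbb, Z)
  ε-move, top Z: go to s0, push AAZ → (s0, bbbbbbabbbbb, AAZ)
  read b, top A: go to s0, push ε → (s0, bbbbbabbbbb, AZ)
  read b, top A: go to s0, push ε → (s0, bbbbabbbbb, Z)
  ε-move, top Z: go to s0, push AAZ → (s0, bbbbabbbbb, AAZ)
  read b, top A: go to s0, push ε → (s0, bbbabbbbb, AZ)
  read b, top A: go to s0, push ε → (s0, bbabbbbb, Z)
  ε-move, top Z: go to s0, push AAZ → (s0, bbabbbbb, AAZ)
  read b, top A: go to s0, push ε → (s0, babbbbb, AZ)
  read b, top A: go to s0, push ε → (s0, abbbbb, Z)
  ε-move, top Z: go to s0, push AAZ → (s0, abbbbb, AAZ)
No transition for (s0, a, top A); M blocks with input abbbbb remaining.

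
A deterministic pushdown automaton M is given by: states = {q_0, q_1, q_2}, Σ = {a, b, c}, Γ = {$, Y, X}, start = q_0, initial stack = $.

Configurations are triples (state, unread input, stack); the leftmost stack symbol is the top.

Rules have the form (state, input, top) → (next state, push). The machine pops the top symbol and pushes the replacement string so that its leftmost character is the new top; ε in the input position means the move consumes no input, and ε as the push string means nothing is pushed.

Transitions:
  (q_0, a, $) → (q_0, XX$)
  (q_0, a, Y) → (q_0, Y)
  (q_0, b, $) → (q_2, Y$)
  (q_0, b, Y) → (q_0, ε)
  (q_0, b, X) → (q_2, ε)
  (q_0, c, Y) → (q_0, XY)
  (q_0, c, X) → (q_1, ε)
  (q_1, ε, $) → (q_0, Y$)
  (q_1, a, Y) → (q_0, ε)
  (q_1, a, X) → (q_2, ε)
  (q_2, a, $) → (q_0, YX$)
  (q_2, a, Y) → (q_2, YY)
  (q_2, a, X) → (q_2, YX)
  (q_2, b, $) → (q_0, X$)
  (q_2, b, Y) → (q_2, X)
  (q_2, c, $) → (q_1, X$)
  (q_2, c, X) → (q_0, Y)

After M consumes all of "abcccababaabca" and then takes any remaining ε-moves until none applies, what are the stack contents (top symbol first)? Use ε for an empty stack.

YYXY$

(q_0, abcccababaabca, $)
  read a, top $: go to q_0, push XX$ → (q_0, bcccababaabca, XX$)
  read b, top X: go to q_2, push ε → (q_2, cccababaabca, X$)
  read c, top X: go to q_0, push Y → (q_0, ccababaabca, Y$)
  read c, top Y: go to q_0, push XY → (q_0, cababaabca, XY$)
  read c, top X: go to q_1, push ε → (q_1, ababaabca, Y$)
  read a, top Y: go to q_0, push ε → (q_0, babaabca, $)
  read b, top $: go to q_2, push Y$ → (q_2, abaabca, Y$)
  read a, top Y: go to q_2, push YY → (q_2, baabca, YY$)
  read b, top Y: go to q_2, push X → (q_2, aabca, XY$)
  read a, top X: go to q_2, push YX → (q_2, abca, YXY$)
  read a, top Y: go to q_2, push YY → (q_2, bca, YYXY$)
  read b, top Y: go to q_2, push X → (q_2, ca, XYXY$)
  read c, top X: go to q_0, push Y → (q_0, a, YYXY$)
  read a, top Y: go to q_0, push Y → (q_0, ε, YYXY$)
All input consumed in state q_0 with stack YYXY$.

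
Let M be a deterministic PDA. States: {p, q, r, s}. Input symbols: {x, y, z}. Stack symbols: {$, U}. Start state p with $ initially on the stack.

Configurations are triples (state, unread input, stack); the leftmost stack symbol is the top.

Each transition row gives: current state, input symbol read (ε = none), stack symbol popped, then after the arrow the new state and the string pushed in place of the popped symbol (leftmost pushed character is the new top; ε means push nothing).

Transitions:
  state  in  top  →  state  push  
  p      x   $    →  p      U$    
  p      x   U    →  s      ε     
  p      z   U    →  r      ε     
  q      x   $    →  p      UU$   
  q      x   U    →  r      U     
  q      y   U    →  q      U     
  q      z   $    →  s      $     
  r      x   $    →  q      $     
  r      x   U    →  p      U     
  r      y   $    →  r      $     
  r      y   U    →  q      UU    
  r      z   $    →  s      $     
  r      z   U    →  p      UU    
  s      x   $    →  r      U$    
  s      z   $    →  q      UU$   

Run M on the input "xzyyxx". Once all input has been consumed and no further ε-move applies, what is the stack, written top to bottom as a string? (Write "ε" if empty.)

UU$

(p, xzyyxx, $) ⊢ (p, zyyxx, U$) ⊢ (r, yyxx, $) ⊢ (r, yxx, $) ⊢ (r, xx, $) ⊢ (q, x, $) ⊢ (p, ε, UU$)
All input consumed in state p with stack UU$.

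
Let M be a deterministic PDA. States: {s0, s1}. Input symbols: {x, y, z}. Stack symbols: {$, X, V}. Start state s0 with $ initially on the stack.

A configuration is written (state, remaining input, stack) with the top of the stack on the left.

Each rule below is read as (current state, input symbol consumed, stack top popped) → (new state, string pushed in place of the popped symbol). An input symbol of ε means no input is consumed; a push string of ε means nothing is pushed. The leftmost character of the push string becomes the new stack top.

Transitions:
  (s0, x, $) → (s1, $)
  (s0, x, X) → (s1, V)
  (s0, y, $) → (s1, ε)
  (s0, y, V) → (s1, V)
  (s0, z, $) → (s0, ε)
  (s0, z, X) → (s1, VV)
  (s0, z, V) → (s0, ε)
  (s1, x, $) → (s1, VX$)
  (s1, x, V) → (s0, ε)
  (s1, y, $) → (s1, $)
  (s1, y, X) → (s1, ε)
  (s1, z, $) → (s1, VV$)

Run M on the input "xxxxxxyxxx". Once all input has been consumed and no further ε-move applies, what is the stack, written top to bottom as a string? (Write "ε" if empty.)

(s0, xxxxxxyxxx, $)
  read x, top $: go to s1, push $ → (s1, xxxxxyxxx, $)
  read x, top $: go to s1, push VX$ → (s1, xxxxyxxx, VX$)
  read x, top V: go to s0, push ε → (s0, xxxyxxx, X$)
  read x, top X: go to s1, push V → (s1, xxyxxx, V$)
  read x, top V: go to s0, push ε → (s0, xyxxx, $)
  read x, top $: go to s1, push $ → (s1, yxxx, $)
  read y, top $: go to s1, push $ → (s1, xxx, $)
  read x, top $: go to s1, push VX$ → (s1, xx, VX$)
  read x, top V: go to s0, push ε → (s0, x, X$)
  read x, top X: go to s1, push V → (s1, ε, V$)
All input consumed in state s1 with stack V$.

V$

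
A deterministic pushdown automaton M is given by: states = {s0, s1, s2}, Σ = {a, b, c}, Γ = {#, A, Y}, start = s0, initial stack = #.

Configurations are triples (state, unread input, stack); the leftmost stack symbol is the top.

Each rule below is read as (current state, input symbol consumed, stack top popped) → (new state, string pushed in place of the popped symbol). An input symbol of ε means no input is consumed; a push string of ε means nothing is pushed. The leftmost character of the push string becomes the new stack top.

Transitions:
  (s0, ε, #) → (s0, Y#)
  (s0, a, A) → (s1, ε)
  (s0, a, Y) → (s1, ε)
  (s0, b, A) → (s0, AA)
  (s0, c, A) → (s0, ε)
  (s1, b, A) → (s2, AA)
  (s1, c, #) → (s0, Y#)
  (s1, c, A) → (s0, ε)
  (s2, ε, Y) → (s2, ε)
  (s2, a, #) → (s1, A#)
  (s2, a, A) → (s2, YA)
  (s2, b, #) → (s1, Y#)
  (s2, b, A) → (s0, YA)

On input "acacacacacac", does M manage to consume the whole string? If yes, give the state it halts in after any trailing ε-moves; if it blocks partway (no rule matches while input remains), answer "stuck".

(s0, acacacacacac, #) ⊢ (s0, acacacacacac, Y#) ⊢ (s1, cacacacacac, #) ⊢ (s0, acacacacac, Y#) ⊢ (s1, cacacacac, #) ⊢ (s0, acacacac, Y#) ⊢ (s1, cacacac, #) ⊢ (s0, acacac, Y#) ⊢ (s1, cacac, #) ⊢ (s0, acac, Y#) ⊢ (s1, cac, #) ⊢ (s0, ac, Y#) ⊢ (s1, c, #) ⊢ (s0, ε, Y#)
All input consumed; M is in state s0.

s0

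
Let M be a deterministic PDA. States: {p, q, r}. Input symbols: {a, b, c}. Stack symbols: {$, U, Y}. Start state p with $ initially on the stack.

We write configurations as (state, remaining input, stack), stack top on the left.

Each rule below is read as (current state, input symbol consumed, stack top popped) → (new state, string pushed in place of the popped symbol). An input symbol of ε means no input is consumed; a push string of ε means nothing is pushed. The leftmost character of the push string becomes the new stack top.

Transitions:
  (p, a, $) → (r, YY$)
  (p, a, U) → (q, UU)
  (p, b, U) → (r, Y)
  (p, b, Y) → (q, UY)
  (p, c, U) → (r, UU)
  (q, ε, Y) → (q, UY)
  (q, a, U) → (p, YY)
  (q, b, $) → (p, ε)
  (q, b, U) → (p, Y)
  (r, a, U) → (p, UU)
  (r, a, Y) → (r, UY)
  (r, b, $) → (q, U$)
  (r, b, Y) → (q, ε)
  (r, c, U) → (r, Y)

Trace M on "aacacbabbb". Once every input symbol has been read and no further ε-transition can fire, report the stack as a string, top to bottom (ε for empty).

(p, aacacbabbb, $)
  read a, top $: go to r, push YY$ → (r, acacbabbb, YY$)
  read a, top Y: go to r, push UY → (r, cacbabbb, UYY$)
  read c, top U: go to r, push Y → (r, acbabbb, YYY$)
  read a, top Y: go to r, push UY → (r, cbabbb, UYYY$)
  read c, top U: go to r, push Y → (r, babbb, YYYY$)
  read b, top Y: go to q, push ε → (q, abbb, YYY$)
  ε-move, top Y: go to q, push UY → (q, abbb, UYYY$)
  read a, top U: go to p, push YY → (p, bbb, YYYYY$)
  read b, top Y: go to q, push UY → (q, bb, UYYYYY$)
  read b, top U: go to p, push Y → (p, b, YYYYYY$)
  read b, top Y: go to q, push UY → (q, ε, UYYYYYY$)
All input consumed in state q with stack UYYYYYY$.

UYYYYYY$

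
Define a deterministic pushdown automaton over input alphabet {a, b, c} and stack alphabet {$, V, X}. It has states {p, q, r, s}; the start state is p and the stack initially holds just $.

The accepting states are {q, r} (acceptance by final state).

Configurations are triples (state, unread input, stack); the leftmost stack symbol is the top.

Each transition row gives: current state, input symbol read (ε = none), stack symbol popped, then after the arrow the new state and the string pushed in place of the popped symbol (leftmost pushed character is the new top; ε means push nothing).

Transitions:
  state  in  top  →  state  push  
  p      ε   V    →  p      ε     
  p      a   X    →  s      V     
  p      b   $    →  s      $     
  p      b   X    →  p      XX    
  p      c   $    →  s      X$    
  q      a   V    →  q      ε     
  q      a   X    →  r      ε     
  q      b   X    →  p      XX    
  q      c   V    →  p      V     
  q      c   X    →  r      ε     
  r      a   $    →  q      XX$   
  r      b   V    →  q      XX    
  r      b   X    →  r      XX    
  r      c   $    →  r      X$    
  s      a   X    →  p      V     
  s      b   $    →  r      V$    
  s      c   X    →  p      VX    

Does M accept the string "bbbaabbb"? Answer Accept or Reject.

(p, bbbaabbb, $) ⊢ (s, bbaabbb, $) ⊢ (r, baabbb, V$) ⊢ (q, aabbb, XX$) ⊢ (r, abbb, X$)
No transition applies at (r, abbb, X$); input not fully consumed.

Reject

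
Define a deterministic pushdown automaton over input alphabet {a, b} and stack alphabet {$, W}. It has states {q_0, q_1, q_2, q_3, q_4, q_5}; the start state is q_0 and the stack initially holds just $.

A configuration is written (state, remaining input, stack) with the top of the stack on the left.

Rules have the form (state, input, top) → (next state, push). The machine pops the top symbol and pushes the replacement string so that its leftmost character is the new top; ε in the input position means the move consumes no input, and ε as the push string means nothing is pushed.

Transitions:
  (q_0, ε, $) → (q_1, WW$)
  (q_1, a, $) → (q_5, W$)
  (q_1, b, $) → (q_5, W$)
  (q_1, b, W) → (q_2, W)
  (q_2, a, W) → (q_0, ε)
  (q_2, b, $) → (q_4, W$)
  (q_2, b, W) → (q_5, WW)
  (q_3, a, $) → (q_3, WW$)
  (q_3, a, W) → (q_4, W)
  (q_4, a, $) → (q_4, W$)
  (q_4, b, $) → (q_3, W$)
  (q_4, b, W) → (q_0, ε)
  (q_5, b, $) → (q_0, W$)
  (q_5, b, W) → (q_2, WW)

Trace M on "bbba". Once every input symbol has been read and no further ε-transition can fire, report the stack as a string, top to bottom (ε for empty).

(q_0, bbba, $)
  ε-move, top $: go to q_1, push WW$ → (q_1, bbba, WW$)
  read b, top W: go to q_2, push W → (q_2, bba, WW$)
  read b, top W: go to q_5, push WW → (q_5, ba, WWW$)
  read b, top W: go to q_2, push WW → (q_2, a, WWWW$)
  read a, top W: go to q_0, push ε → (q_0, ε, WWW$)
All input consumed in state q_0 with stack WWW$.

WWW$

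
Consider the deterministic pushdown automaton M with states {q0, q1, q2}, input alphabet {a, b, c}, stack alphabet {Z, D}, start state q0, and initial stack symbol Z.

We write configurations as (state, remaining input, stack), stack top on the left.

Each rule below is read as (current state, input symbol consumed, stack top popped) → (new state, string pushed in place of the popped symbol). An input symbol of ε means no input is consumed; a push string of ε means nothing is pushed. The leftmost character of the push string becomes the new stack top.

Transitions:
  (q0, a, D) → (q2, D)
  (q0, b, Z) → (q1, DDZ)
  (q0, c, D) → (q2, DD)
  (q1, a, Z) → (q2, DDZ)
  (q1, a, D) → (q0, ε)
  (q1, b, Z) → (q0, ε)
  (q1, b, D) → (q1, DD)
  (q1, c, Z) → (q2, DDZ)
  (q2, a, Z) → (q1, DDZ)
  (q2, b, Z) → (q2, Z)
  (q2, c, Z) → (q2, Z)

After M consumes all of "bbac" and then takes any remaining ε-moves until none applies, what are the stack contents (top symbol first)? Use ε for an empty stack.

DDDZ

(q0, bbac, Z)
  read b, top Z: go to q1, push DDZ → (q1, bac, DDZ)
  read b, top D: go to q1, push DD → (q1, ac, DDDZ)
  read a, top D: go to q0, push ε → (q0, c, DDZ)
  read c, top D: go to q2, push DD → (q2, ε, DDDZ)
All input consumed in state q2 with stack DDDZ.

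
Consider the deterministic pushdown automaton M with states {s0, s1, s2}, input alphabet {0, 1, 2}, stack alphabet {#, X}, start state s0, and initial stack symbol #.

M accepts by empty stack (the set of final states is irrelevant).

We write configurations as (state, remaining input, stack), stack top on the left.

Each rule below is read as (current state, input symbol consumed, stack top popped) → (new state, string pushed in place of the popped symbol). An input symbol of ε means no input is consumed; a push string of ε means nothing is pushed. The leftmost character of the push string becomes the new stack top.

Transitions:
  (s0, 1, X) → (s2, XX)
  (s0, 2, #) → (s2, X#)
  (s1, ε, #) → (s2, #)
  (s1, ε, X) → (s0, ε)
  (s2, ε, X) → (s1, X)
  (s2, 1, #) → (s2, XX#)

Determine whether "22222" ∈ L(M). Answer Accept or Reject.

Reject

(s0, 22222, #)
  read 2, top #: go to s2, push X# → (s2, 2222, X#)
  ε-move, top X: go to s1, push X → (s1, 2222, X#)
  ε-move, top X: go to s0, push ε → (s0, 2222, #)
  read 2, top #: go to s2, push X# → (s2, 222, X#)
  ε-move, top X: go to s1, push X → (s1, 222, X#)
  ε-move, top X: go to s0, push ε → (s0, 222, #)
  read 2, top #: go to s2, push X# → (s2, 22, X#)
  ε-move, top X: go to s1, push X → (s1, 22, X#)
  ε-move, top X: go to s0, push ε → (s0, 22, #)
  read 2, top #: go to s2, push X# → (s2, 2, X#)
  ε-move, top X: go to s1, push X → (s1, 2, X#)
  ε-move, top X: go to s0, push ε → (s0, 2, #)
  read 2, top #: go to s2, push X# → (s2, ε, X#)
  ε-move, top X: go to s1, push X → (s1, ε, X#)
  ε-move, top X: go to s0, push ε → (s0, ε, #)
All input consumed; stack is #, not empty, and no further ε-move applies.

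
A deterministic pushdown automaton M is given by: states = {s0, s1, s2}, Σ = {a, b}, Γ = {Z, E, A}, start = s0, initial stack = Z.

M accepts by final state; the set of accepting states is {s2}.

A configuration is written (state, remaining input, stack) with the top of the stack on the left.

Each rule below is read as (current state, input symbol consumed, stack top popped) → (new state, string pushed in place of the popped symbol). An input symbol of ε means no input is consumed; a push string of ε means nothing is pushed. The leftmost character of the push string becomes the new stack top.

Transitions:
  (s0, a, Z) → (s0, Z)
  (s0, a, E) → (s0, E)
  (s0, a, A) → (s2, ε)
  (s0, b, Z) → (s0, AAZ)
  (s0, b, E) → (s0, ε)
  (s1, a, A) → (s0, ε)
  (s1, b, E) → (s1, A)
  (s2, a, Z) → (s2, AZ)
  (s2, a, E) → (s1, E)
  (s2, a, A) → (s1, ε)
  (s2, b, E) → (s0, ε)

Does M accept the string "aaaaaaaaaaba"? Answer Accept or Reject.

(s0, aaaaaaaaaaba, Z)
  read a, top Z: go to s0, push Z → (s0, aaaaaaaaaba, Z)
  read a, top Z: go to s0, push Z → (s0, aaaaaaaaba, Z)
  read a, top Z: go to s0, push Z → (s0, aaaaaaaba, Z)
  read a, top Z: go to s0, push Z → (s0, aaaaaaba, Z)
  read a, top Z: go to s0, push Z → (s0, aaaaaba, Z)
  read a, top Z: go to s0, push Z → (s0, aaaaba, Z)
  read a, top Z: go to s0, push Z → (s0, aaaba, Z)
  read a, top Z: go to s0, push Z → (s0, aaba, Z)
  read a, top Z: go to s0, push Z → (s0, aba, Z)
  read a, top Z: go to s0, push Z → (s0, ba, Z)
  read b, top Z: go to s0, push AAZ → (s0, a, AAZ)
  read a, top A: go to s2, push ε → (s2, ε, AZ)
All input consumed; state s2 ∈ F.

Accept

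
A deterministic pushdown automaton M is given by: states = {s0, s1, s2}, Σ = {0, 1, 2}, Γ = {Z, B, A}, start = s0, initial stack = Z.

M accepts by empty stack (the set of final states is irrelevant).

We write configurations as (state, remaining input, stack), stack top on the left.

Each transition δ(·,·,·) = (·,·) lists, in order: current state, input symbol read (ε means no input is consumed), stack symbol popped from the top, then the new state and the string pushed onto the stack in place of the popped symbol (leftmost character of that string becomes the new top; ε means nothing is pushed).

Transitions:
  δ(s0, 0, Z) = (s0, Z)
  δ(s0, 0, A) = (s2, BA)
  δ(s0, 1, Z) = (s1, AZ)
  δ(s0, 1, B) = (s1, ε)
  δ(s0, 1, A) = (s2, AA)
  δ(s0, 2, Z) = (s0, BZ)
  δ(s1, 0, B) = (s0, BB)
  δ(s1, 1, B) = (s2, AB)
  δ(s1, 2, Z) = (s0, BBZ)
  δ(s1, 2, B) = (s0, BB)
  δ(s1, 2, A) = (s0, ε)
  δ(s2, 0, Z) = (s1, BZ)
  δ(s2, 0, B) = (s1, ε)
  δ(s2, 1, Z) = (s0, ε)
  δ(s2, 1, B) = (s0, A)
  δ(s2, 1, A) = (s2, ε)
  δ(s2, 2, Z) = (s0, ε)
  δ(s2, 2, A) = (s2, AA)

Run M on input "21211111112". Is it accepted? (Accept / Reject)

(s0, 21211111112, Z)
  read 2, top Z: go to s0, push BZ → (s0, 1211111112, BZ)
  read 1, top B: go to s1, push ε → (s1, 211111112, Z)
  read 2, top Z: go to s0, push BBZ → (s0, 11111112, BBZ)
  read 1, top B: go to s1, push ε → (s1, 1111112, BZ)
  read 1, top B: go to s2, push AB → (s2, 111112, ABZ)
  read 1, top A: go to s2, push ε → (s2, 11112, BZ)
  read 1, top B: go to s0, push A → (s0, 1112, AZ)
  read 1, top A: go to s2, push AA → (s2, 112, AAZ)
  read 1, top A: go to s2, push ε → (s2, 12, AZ)
  read 1, top A: go to s2, push ε → (s2, 2, Z)
  read 2, top Z: go to s0, push ε → (s0, ε, ε)
All input consumed and the stack is empty.

Accept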